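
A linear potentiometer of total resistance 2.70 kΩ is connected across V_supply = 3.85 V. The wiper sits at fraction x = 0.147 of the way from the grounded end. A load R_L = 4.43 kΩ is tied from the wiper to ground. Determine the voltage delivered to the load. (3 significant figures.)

V_out ≈ 0.526 V

The pot divides into 2.303 kΩ above the wiper and 0.3969 kΩ below.
Lower segment in parallel with the load: 0.3969 ‖ 4.43 = 0.3643 kΩ.
Loaded-divider output: V_out = 3.85 × 0.1366 = 0.5258 V.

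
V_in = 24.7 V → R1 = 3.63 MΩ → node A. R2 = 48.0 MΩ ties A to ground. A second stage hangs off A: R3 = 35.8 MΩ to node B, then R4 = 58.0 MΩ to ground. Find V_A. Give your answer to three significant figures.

The second stage (R3 + R4 = 93.80 MΩ) loads node A in parallel with R2.
Effective lower resistance at A: R2 ‖ 93.80 = 31.75 MΩ.
So V_A = 24.7 × 0.8974 = 22.17 V.

V_A ≈ 22.2 V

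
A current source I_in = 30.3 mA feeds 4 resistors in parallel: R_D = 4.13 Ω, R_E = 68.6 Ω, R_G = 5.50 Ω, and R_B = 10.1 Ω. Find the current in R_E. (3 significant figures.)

Conductances: ΣG = 1/4.13 + 1/68.6 + 1/5.50 + 1/10.1 = 0.5375 (1/Ω).
R_E takes the fraction G_k/ΣG = 0.01458/0.5375 = 0.02712, so I = 30.3 × 0.02712 = 0.8217 mA.

I ≈ 0.822 mA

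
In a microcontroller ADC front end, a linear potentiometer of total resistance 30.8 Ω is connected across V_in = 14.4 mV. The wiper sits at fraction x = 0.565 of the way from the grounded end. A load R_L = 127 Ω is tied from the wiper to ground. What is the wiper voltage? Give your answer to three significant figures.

Lower segment x·R_p = 17.40 Ω; upper segment (1−x)·R_p = 13.40 Ω.
R_L loads the lower segment: effective lower R = 15.30 Ω.
V_out = 14.4 × 15.30/(13.40 + 15.30) = 7.678 mV.

V_out ≈ 7.68 mV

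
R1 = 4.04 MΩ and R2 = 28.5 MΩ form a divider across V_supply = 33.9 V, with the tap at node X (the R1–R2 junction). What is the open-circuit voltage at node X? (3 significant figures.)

Open-circuit (no load on X): V_th = V_supply · R2/(R1 + R2) = 33.9 × 28.5/(4.040 + 28.5) = 29.69 V.

V_th ≈ 29.7 V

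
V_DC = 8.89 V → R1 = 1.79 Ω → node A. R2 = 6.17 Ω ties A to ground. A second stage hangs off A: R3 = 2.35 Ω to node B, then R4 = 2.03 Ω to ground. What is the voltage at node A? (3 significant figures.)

V_A ≈ 5.23 V

Node A sees R2 in parallel with the series input of stage 2, R3 + R4 = 4.380 Ω.
Effective lower resistance at A: R2 ‖ 4.380 = 2.562 Ω.
First divider: V_A = V_DC · 2.562/(1.79 + 2.562) = 5.233 V.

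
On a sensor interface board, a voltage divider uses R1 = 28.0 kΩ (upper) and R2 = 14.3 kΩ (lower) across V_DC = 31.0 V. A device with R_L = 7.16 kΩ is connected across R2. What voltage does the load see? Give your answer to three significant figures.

The load sits in parallel with R2, giving an effective lower resistance R2' = R2·R_L/(R2+R_L) = 4.771 kΩ.
Then V_out = V_DC · R2'/(R1 + R2') = 31.0 × 4.771/32.77 = 4.513 V.

V_out ≈ 4.51 V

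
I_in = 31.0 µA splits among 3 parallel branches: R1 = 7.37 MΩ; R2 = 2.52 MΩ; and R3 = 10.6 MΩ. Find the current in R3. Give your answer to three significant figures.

ΣG = 1/7.37 + 1/2.52 + 1/10.6 = 0.6269.
By the current-divider rule, I = I_in · G_k/ΣG = 31.0 × 0.1505 = 4.665 µA.

I ≈ 4.67 µA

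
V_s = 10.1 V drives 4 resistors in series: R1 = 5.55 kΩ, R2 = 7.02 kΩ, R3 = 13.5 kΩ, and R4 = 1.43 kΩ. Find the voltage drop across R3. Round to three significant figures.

Total series resistance ΣR = 5.55 + 7.02 + 13.5 + 1.43 = 27.50 kΩ.
Voltage divider: V = V_s · (13.50 / 27.50) = 10.1 × 0.4909 = 4.958 V.

V ≈ 4.96 V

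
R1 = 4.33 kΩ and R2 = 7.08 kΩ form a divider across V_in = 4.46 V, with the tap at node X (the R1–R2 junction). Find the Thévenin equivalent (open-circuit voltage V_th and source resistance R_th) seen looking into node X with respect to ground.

With X open, the divider is unloaded: V_th = 4.46 × 7.08/11.41 = 2.767 V.
With V_in suppressed (replaced by a short), R_th = R1 ‖ R2 = (4.330 × 7.08)/(4.330 + 7.08) = 2.687 kΩ.

V_th ≈ 2.77 V, R_th ≈ 2.69 kΩ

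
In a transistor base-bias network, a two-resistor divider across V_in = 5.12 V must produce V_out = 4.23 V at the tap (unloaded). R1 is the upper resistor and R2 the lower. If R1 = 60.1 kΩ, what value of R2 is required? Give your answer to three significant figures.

The divider ratio is R2/(R1+R2) = 4.23/5.12 = 0.8262.
Rearranging, R2 = R1·k/(1−k) = 60.1 × 4.753 = 285.6 kΩ.

R2 ≈ 286 kΩ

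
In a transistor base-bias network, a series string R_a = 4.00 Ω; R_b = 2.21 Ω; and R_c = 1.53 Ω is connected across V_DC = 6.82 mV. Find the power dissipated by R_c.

The common current is I = 6.82/7.740 = 0.8811 mA.
P(R_c) = I²·R_c = (0.8811)² × 1.53 = 1.188 µW.

P ≈ 1.19 µW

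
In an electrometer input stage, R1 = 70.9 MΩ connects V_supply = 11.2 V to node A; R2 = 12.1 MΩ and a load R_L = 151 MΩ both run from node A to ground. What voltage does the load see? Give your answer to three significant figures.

First combine the lower leg with the load: R2 ‖ R_L = 11.20 MΩ.
Now apply the divider: V_out = 11.2 × 0.1364 = 1.528 V.

V_out ≈ 1.53 V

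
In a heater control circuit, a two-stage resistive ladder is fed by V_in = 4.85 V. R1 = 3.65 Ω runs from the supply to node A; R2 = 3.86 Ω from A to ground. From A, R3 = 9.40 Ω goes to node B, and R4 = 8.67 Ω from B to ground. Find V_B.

Looking into the second stage from A: R3 + R4 = 18.07 Ω appears in parallel with R2.
Effective lower resistance at A: R2 ‖ 18.07 = 3.181 Ω.
V_A = 4.85 × 3.181/(3.65 + 3.181) = 2.258 V.
Stage 2 is unloaded, so V_B = V_A · R4/(R3+R4) = 2.258 × 8.67/18.07 = 1.084 V.

V_B ≈ 1.08 V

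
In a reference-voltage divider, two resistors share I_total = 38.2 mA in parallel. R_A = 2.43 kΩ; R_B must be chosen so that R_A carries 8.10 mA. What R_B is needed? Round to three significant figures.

Two-branch current divider: I_A = I_total · R_B/(R_A + R_B).
8.10/38.2 = R_B/(R_A + R_B) → R_B = R_A · (0.2120)/(1 − 0.2120) = 2.43 × 0.2691 = 0.6539 kΩ.

R_B ≈ 0.654 kΩ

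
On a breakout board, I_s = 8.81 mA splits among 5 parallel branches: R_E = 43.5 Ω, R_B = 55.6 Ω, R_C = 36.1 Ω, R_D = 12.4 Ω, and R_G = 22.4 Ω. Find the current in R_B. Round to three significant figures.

ΣG = 1/43.5 + 1/55.6 + 1/36.1 + 1/12.4 + 1/22.4 = 0.1940.
By the current-divider rule, I = I_s · G_k/ΣG = 8.81 × 0.09273 = 0.8169 mA.

I ≈ 0.817 mA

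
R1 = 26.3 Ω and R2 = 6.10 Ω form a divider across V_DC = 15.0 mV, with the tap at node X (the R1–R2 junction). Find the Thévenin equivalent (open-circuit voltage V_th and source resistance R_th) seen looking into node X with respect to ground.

V_th ≈ 2.82 mV, R_th ≈ 4.95 Ω

Open-circuit (no load on X): V_th = V_DC · R2/(R1 + R2) = 15.0 × 6.10/(26.30 + 6.10) = 2.824 mV.
Looking into X with the source shorted: R_th = R1·R2/(R1+R2) = 26.30 × 6.10/32.40 = 4.952 Ω.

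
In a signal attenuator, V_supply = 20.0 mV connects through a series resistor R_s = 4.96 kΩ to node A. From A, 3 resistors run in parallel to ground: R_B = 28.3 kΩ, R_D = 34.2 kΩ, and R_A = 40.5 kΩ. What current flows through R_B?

Parallel bank: R_p = 1/(1/28.3 + 1/34.2 + 1/40.5) = 11.20 kΩ.
V_A = 20.0 × 11.20/16.16 = 13.86 mV.
I(R_B) = V_A / R_B = 13.86/28.3 = 0.4898 µA.
(Equivalently: I_total = 1.237 µA, then current-divider fraction G_k/ΣG = 0.3958.)

I ≈ 0.490 µA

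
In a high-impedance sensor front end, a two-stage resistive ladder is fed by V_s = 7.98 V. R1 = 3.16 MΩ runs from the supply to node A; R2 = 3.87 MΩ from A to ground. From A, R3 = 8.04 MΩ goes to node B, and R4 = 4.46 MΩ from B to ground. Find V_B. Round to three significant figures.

Looking into the second stage from A: R3 + R4 = 12.50 MΩ appears in parallel with R2.
R2 ‖ (R3+R4) = 2.955 MΩ.
First divider: V_A = V_s · 2.955/(3.16 + 2.955) = 3.856 V.
V_B = V_A × 0.3568 = 1.376 V.

V_B ≈ 1.38 V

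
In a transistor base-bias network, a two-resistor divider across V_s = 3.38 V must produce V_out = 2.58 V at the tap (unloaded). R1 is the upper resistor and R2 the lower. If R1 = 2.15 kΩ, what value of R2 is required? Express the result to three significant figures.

R2 ≈ 6.93 kΩ

The divider ratio is R2/(R1+R2) = 2.58/3.38 = 0.7633.
R2 = R1 · 0.7633/(1 − 0.7633) = 6.934 kΩ.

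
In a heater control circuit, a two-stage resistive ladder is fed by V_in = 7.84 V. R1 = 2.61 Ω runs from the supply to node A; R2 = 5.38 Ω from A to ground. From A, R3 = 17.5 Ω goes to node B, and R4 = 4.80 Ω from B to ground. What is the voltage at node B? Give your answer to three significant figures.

V_B ≈ 1.05 V

Looking into the second stage from A: R3 + R4 = 22.30 Ω appears in parallel with R2.
R2 ‖ (R3+R4) = 4.334 Ω.
First divider: V_A = V_in · 4.334/(2.61 + 4.334) = 4.893 V.
V_B = V_A × 0.2152 = 1.053 V.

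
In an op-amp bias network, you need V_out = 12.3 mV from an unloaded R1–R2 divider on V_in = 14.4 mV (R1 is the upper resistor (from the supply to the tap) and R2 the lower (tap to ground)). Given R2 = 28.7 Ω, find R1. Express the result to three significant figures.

Required fraction k = V_out/V_in = 0.8542.
So R1 = R2 · (V_in/V_out − 1) = 28.7 × (14.4/12.3 − 1) = 28.7 × 0.1707 = 4.900 Ω.

R1 ≈ 4.90 Ω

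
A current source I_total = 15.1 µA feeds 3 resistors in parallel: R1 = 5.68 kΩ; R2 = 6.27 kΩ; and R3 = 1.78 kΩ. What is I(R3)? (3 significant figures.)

I ≈ 9.45 µA

Conductances: ΣG = 1/5.68 + 1/6.27 + 1/1.78 = 0.8973 (1/kΩ).
R3 takes the fraction G_k/ΣG = 0.5618/0.8973 = 0.6261, so I = 15.1 × 0.6261 = 9.454 µA.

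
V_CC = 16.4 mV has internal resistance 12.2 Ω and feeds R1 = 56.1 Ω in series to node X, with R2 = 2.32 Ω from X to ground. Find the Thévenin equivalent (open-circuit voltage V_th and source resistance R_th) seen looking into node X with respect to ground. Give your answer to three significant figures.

R1' = 12.2 + 56.1 = 68.30 Ω (source resistance + R1).
V_th is the unloaded tap voltage: V_CC · R2/(R1'+R2) = 16.4 × 0.03285 = 0.5388 mV.
Zeroing V_CC shorts the top of R1' to ground, so R_th = R1' ‖ R2 = 2.244 Ω.

V_th ≈ 0.539 mV, R_th ≈ 2.24 Ω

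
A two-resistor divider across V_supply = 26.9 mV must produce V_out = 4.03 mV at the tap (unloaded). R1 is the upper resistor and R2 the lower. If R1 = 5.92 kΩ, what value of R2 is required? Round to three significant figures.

R2 ≈ 1.04 kΩ

Required fraction k = V_out/V_supply = 0.1498.
Rearranging, R2 = R1·k/(1−k) = 5.92 × 0.1762 = 1.043 kΩ.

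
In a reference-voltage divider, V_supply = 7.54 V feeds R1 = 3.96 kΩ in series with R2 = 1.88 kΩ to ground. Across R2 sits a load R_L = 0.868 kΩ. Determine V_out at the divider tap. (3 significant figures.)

V_out ≈ 0.983 V

The load sits in parallel with R2, giving an effective lower resistance R2' = R2·R_L/(R2+R_L) = 0.5938 kΩ.
Then V_out = V_supply · R2'/(R1 + R2') = 7.54 × 0.5938/4.554 = 0.9832 V.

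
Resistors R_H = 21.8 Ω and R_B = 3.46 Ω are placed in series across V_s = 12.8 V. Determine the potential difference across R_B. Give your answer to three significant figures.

Series total: ΣR = 21.8 + 3.46 = 25.26 Ω.
V = V_s · R/ΣR = 12.8 × 0.1370 = 1.753 V.

V ≈ 1.75 V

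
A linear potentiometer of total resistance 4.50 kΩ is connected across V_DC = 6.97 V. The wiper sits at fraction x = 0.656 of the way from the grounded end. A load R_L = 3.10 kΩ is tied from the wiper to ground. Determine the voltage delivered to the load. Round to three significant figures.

Lower segment x·R_p = 2.952 kΩ; upper segment (1−x)·R_p = 1.548 kΩ.
Lower segment in parallel with the load: 2.952 ‖ 3.10 = 1.512 kΩ.
Then V_out = V_DC · 1.512/(1.548 + 1.512) = 3.444 V.

V_out ≈ 3.44 V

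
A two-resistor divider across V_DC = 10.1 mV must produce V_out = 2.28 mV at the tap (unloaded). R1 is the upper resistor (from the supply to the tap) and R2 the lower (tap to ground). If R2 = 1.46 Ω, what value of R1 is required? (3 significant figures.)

Required fraction k = V_out/V_DC = 0.2257.
R1 = R2·(1/k − 1) = 1.46 × 3.430 = 5.008 Ω.

R1 ≈ 5.01 Ω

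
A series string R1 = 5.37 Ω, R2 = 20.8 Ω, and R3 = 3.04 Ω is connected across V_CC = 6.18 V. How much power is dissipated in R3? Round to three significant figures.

Series current I = V_CC/ΣR = 6.18/29.21 = 0.2116 A.
V(R3) = I·R = 0.6432 V; P = V·I = 0.6432 × 0.2116 = 0.1361 W.

P ≈ 0.136 W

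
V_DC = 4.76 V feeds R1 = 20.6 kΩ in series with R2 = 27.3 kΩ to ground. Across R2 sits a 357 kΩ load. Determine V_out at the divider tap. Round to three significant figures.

V_out ≈ 2.63 V

R2 ‖ R_L = (27.3 × 357)/(27.3 + 357) = 25.36 kΩ.
Now apply the divider: V_out = 4.76 × 0.5518 = 2.627 V.
(Unloaded it would be 2.71 V; the load pulls it down.)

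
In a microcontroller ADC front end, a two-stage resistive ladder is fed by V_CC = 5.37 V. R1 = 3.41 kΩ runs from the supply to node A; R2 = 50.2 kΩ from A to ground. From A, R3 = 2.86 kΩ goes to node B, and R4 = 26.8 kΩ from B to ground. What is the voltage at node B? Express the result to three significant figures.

V_B ≈ 4.10 V

Node A sees R2 in parallel with the series input of stage 2, R3 + R4 = 29.66 kΩ.
Effective lower resistance at A: R2 ‖ 29.66 = 18.64 kΩ.
First divider: V_A = V_CC · 18.64/(3.41 + 18.64) = 4.540 V.
V_B = V_A × 0.9036 = 4.102 V.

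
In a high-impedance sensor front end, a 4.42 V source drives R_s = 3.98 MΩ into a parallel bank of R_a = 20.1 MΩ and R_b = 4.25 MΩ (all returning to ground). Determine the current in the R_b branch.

I ≈ 0.487 µA

Equivalent of the parallel group: R_p = 3.508 MΩ.
V_A = 4.42 × 3.508/7.488 = 2.071 V.
Branch current I = V_A/R_b = 2.071/4.25 = 0.4872 µA.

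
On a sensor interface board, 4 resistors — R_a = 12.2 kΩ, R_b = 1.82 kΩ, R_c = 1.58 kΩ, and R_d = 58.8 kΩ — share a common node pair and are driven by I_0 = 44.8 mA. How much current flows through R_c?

I ≈ 22.1 mA

Conductances: ΣG = 1/12.2 + 1/1.82 + 1/1.58 + 1/58.8 = 1.281 (1/kΩ).
Current divider: I(R_c) = I_0 · G_k/ΣG = 44.8 × (0.6329/1.281) = 44.8 × 0.4939 = 22.13 mA.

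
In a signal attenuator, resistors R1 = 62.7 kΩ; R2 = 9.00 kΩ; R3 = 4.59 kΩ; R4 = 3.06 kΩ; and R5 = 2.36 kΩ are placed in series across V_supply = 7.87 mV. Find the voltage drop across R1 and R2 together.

V ≈ 6.91 mV

ΣR = 62.7 + 9.00 + 4.59 + 3.06 + 2.36 = 81.71 kΩ.
R_{R1..R2} = 62.7 + 9.00 = 71.70 kΩ.
Voltage divider: V = V_supply · (71.70 / 81.71) = 7.87 × 0.8775 = 6.906 mV.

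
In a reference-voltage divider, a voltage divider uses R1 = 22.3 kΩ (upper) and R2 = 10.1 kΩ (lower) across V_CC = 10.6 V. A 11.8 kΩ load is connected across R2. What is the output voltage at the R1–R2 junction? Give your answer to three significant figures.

The load sits in parallel with R2, giving an effective lower resistance R2' = R2·R_L/(R2+R_L) = 5.442 kΩ.
Now apply the divider: V_out = 10.6 × 0.1962 = 2.079 V.
(Unloaded it would be 3.30 V; the load pulls it down.)

V_out ≈ 2.08 V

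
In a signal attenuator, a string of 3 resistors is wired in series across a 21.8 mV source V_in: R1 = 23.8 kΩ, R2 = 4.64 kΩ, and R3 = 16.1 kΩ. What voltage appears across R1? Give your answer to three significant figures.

V ≈ 11.6 mV

Total series resistance ΣR = 23.8 + 4.64 + 16.1 = 44.54 kΩ.
By the voltage-divider rule, V = 21.8 × 23.80/44.54 = 11.65 mV.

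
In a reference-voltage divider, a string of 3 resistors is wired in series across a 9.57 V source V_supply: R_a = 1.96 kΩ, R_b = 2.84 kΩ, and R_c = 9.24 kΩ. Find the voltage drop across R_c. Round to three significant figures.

V ≈ 6.30 V

ΣR = 1.96 + 2.84 + 9.24 = 14.04 kΩ.
By the voltage-divider rule, V = 9.57 × 9.240/14.04 = 6.298 V.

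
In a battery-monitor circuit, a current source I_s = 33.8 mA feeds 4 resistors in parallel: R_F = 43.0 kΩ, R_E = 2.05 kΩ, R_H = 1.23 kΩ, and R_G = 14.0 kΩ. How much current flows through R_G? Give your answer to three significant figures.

Conductances: ΣG = 1/43.0 + 1/2.05 + 1/1.23 + 1/14.0 = 1.395 (1/kΩ).
R_G takes the fraction G_k/ΣG = 0.07143/1.395 = 0.05119, so I = 33.8 × 0.05119 = 1.730 mA.

I ≈ 1.73 mA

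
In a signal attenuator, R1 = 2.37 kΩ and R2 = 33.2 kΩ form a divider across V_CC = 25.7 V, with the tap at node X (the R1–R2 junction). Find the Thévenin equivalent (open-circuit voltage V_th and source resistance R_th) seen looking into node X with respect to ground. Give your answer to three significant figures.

With X open, the divider is unloaded: V_th = 25.7 × 33.2/35.57 = 23.99 V.
Zeroing V_CC shorts the top of R1 to ground, so R_th = R1 ‖ R2 = 2.212 kΩ.

V_th ≈ 24.0 V, R_th ≈ 2.21 kΩ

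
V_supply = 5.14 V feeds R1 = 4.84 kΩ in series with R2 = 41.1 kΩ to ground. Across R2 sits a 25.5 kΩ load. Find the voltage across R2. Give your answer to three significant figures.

V_out ≈ 3.93 V

First combine the lower leg with the load: R2 ‖ R_L = 15.74 kΩ.
Then V_out = V_supply · R2'/(R1 + R2') = 5.14 × 15.74/20.58 = 3.931 V.
(Unloaded it would be 4.60 V; the load pulls it down.)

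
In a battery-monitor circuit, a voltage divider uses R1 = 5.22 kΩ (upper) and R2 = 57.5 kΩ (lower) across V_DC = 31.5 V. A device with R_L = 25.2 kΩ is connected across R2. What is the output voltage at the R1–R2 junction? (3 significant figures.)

V_out ≈ 24.3 V

First combine the lower leg with the load: R2 ‖ R_L = 17.52 kΩ.
Voltage divider with the loaded lower leg: V_out = 31.5 × 17.52/(5.22 + 17.52) = 31.5 × 0.7705 = 24.27 V.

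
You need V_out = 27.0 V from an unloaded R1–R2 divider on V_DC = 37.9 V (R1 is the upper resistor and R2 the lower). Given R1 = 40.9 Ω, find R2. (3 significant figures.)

R2 ≈ 101 Ω

Required fraction k = V_out/V_DC = 0.7124.
Rearranging, R2 = R1·k/(1−k) = 40.9 × 2.477 = 101.3 Ω.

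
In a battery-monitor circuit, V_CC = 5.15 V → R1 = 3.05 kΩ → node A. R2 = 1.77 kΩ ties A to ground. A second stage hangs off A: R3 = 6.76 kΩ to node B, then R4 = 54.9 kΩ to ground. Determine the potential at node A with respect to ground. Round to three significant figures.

Looking into the second stage from A: R3 + R4 = 61.66 kΩ appears in parallel with R2.
Effective lower resistance at A: R2 ‖ 61.66 = 1.721 kΩ.
First divider: V_A = V_CC · 1.721/(3.05 + 1.721) = 1.857 V.

V_A ≈ 1.86 V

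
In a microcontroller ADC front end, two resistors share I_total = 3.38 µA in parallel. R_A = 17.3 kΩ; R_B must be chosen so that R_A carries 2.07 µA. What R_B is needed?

The fraction through R_A equals R_B/(R_A+R_B).
2.07/3.38 = R_B/(R_A + R_B) → R_B = R_A · (0.6124)/(1 − 0.6124) = 17.3 × 1.580 = 27.34 kΩ.

R_B ≈ 27.3 kΩ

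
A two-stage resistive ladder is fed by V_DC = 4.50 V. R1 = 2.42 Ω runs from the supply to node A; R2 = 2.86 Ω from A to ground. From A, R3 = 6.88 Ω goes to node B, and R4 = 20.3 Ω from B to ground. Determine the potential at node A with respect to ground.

V_A ≈ 2.33 V

The second stage (R3 + R4 = 27.18 Ω) loads node A in parallel with R2.
R2 ‖ (R3+R4) = 2.588 Ω.
V_A = 4.50 × 2.588/(2.42 + 2.588) = 2.325 V.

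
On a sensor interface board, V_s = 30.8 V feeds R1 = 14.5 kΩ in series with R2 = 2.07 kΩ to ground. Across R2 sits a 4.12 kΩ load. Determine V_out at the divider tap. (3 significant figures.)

The load sits in parallel with R2, giving an effective lower resistance R2' = R2·R_L/(R2+R_L) = 1.378 kΩ.
Then V_out = V_s · R2'/(R1 + R2') = 30.8 × 1.378/15.88 = 2.673 V.

V_out ≈ 2.67 V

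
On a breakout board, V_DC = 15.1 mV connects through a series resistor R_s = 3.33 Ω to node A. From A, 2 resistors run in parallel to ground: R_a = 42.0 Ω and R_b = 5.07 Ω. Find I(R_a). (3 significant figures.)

Combine the parallel branches: R_p = (1/42.0 + 1/5.07)⁻¹ = 4.524 Ω.
Node voltage V_A = V_DC · R_p/(R_s + R_p) = 15.1 × 0.5760 = 8.698 mV.
I(R_a) = V_A / R_a = 8.698/42.0 = 0.2071 mA.

I ≈ 0.207 mA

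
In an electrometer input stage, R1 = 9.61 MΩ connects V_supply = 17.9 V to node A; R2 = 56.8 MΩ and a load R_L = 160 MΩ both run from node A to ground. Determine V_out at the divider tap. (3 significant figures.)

First combine the lower leg with the load: R2 ‖ R_L = 41.92 MΩ.
Then V_out = V_supply · R2'/(R1 + R2') = 17.9 × 41.92/51.53 = 14.56 V.
(Unloaded it would be 15.3 V; the load pulls it down.)

V_out ≈ 14.6 V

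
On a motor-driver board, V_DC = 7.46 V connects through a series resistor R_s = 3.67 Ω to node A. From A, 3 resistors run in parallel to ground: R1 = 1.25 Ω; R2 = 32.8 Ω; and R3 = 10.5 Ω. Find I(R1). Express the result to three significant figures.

Parallel bank: R_p = 1/(1/1.25 + 1/32.8 + 1/10.5) = 1.080 Ω.
V_A by voltage divider: V_A = 7.46 × 1.080/(3.67 + 1.080) = 1.696 V.
I(R1) = V_A / R1 = 1.696/1.25 = 1.357 A.

I ≈ 1.36 A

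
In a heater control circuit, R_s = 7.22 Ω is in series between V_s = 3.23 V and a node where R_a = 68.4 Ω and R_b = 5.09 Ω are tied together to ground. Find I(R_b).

I ≈ 0.251 A

Parallel bank: R_p = 1/(1/68.4 + 1/5.09) = 4.737 Ω.
V_A by voltage divider: V_A = 3.23 × 4.737/(7.22 + 4.737) = 1.280 V.
Branch current I = V_A/R_b = 1.280/5.09 = 0.2514 A.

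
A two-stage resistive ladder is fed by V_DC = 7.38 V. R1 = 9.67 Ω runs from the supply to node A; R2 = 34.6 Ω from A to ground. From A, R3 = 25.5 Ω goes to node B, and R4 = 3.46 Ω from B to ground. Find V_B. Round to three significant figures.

The second stage (R3 + R4 = 28.96 Ω) loads node A in parallel with R2.
Effective lower resistance at A: R2 ‖ 28.96 = 15.76 Ω.
V_A = 7.38 × 15.76/(9.67 + 15.76) = 4.574 V.
Stage 2 is unloaded, so V_B = V_A · R4/(R3+R4) = 4.574 × 3.46/28.96 = 0.5465 V.

V_B ≈ 0.547 V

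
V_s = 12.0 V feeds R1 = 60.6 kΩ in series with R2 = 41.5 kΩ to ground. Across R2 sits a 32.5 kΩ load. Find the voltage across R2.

V_out ≈ 2.77 V

First combine the lower leg with the load: R2 ‖ R_L = 18.23 kΩ.
Then V_out = V_s · R2'/(R1 + R2') = 12.0 × 18.23/78.83 = 2.775 V.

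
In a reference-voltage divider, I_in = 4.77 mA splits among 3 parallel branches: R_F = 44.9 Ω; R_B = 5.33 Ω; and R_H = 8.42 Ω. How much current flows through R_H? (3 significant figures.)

I ≈ 1.72 mA

Total conductance ΣG = 1/44.9 + 1/5.33 + 1/8.42 = 0.3287 (units of 1/Ω).
By the current-divider rule, I = I_in · G_k/ΣG = 4.77 × 0.3614 = 1.724 mA.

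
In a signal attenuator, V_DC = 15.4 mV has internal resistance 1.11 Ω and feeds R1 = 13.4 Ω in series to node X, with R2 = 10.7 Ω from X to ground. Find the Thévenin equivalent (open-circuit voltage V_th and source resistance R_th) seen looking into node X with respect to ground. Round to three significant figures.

R1' = 1.11 + 13.4 = 14.51 Ω (source resistance + R1).
Open-circuit (no load on X): V_th = V_DC · R2/(R1' + R2) = 15.4 × 10.7/(14.51 + 10.7) = 6.536 mV.
With V_DC suppressed (replaced by a short), R_th = R1' ‖ R2 = (14.51 × 10.7)/(14.51 + 10.7) = 6.159 Ω.

V_th ≈ 6.54 mV, R_th ≈ 6.16 Ω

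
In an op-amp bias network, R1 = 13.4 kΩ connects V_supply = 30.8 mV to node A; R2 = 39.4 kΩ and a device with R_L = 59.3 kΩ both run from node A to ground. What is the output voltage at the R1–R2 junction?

The load sits in parallel with R2, giving an effective lower resistance R2' = R2·R_L/(R2+R_L) = 23.67 kΩ.
Now apply the divider: V_out = 30.8 × 0.6385 = 19.67 mV.

V_out ≈ 19.7 mV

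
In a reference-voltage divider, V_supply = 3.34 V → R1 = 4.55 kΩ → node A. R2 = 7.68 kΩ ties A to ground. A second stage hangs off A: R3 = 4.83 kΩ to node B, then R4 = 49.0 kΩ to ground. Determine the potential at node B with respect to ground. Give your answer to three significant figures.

V_B ≈ 1.81 V

Looking into the second stage from A: R3 + R4 = 53.83 kΩ appears in parallel with R2.
Effective lower resistance at A: R2 ‖ 53.83 = 6.721 kΩ.
So V_A = 3.34 × 0.5963 = 1.992 V.
Stage 2 is unloaded, so V_B = V_A · R4/(R3+R4) = 1.992 × 49.0/53.83 = 1.813 V.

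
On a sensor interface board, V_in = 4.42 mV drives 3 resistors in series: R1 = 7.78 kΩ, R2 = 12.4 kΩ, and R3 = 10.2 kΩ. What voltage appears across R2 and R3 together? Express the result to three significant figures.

Total series resistance ΣR = 7.78 + 12.4 + 10.2 = 30.38 kΩ.
R_{R2..R3} = 12.4 + 10.2 = 22.60 kΩ.
By the voltage-divider rule, V = 4.42 × 22.60/30.38 = 3.288 mV.

V ≈ 3.29 mV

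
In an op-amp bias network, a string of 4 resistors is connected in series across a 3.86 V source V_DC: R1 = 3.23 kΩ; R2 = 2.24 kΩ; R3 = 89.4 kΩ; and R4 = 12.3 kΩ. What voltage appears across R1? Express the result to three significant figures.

V ≈ 0.116 V

ΣR = 3.23 + 2.24 + 89.4 + 12.3 = 107.2 kΩ.
By the voltage-divider rule, V = 3.86 × 3.230/107.2 = 0.1163 V.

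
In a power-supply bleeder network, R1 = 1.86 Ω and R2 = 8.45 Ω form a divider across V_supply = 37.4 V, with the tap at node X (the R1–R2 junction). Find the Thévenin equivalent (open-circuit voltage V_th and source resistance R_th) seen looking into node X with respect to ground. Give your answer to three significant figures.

V_th ≈ 30.7 V, R_th ≈ 1.52 Ω

V_th is the unloaded tap voltage: V_supply · R2/(R1+R2) = 37.4 × 0.8196 = 30.65 V.
With V_supply suppressed (replaced by a short), R_th = R1 ‖ R2 = (1.860 × 8.45)/(1.860 + 8.45) = 1.524 Ω.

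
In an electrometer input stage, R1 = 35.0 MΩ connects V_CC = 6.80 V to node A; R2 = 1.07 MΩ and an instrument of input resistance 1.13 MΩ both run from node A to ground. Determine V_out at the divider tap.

R2 ‖ R_L = (1.07 × 1.13)/(1.07 + 1.13) = 0.5496 MΩ.
Now apply the divider: V_out = 6.80 × 0.01546 = 0.1051 V.
(Unloaded it would be 0.202 V; the load pulls it down.)

V_out ≈ 0.105 V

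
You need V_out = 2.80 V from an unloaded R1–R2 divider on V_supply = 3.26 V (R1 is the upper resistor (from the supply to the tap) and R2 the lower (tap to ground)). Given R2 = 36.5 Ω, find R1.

R1 ≈ 6.00 Ω

The divider ratio is R2/(R1+R2) = 2.80/3.26 = 0.8589.
R1 = R2·(1/k − 1) = 36.5 × 0.1643 = 5.996 Ω.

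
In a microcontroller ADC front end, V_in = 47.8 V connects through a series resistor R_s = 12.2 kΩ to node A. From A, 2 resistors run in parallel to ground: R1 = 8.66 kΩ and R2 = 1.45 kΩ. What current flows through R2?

Combine the parallel branches: R_p = (1/8.66 + 1/1.45)⁻¹ = 1.242 kΩ.
Node voltage V_A = V_in · R_p/(R_s + R_p) = 47.8 × 0.09240 = 4.417 V.
I(R2) = V_A / R2 = 4.417/1.45 = 3.046 mA.
(Check via current divider: I_total = 3.556 mA; share G_k/ΣG = 0.8566 → same result.)

I ≈ 3.05 mA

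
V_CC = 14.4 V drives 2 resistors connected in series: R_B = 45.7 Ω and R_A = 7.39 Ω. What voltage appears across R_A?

ΣR = 45.7 + 7.39 = 53.09 Ω.
Voltage divider: V = V_CC · (7.390 / 53.09) = 14.4 × 0.1392 = 2.004 V.

V ≈ 2.00 V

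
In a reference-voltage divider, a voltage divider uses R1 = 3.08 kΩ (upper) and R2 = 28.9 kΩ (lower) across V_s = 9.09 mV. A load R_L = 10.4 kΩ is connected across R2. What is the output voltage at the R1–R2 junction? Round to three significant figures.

R2 ‖ R_L = (28.9 × 10.4)/(28.9 + 10.4) = 7.648 kΩ.
Voltage divider with the loaded lower leg: V_out = 9.09 × 7.648/(3.08 + 7.648) = 9.09 × 0.7129 = 6.480 mV.
(Unloaded it would be 8.21 mV; the load pulls it down.)

V_out ≈ 6.48 mV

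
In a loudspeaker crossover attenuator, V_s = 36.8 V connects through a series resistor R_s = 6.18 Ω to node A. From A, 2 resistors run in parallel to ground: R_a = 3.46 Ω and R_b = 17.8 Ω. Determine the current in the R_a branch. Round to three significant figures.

I ≈ 3.39 A

Combine the parallel branches: R_p = (1/3.46 + 1/17.8)⁻¹ = 2.897 Ω.
Node voltage V_A = V_s · R_p/(R_s + R_p) = 36.8 × 0.3192 = 11.74 V.
Branch current I = V_A/R_a = 11.74/3.46 = 3.394 A.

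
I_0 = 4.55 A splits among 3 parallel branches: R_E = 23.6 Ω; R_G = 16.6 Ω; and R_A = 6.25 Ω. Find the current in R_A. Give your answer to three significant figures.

Conductances: ΣG = 1/23.6 + 1/16.6 + 1/6.25 = 0.2626 (1/Ω).
By the current-divider rule, I = I_0 · G_k/ΣG = 4.55 × 0.6093 = 2.772 A.

I ≈ 2.77 A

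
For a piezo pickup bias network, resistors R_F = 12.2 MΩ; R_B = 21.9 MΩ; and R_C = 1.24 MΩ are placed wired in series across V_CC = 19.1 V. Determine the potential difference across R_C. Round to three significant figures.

V ≈ 0.670 V

Series total: ΣR = 12.2 + 21.9 + 1.24 = 35.34 MΩ.
Voltage divider: V = V_CC · (1.240 / 35.34) = 19.1 × 0.03509 = 0.6702 V.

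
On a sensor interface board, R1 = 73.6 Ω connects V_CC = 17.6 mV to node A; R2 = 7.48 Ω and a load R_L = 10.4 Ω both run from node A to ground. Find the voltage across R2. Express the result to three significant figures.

The load sits in parallel with R2, giving an effective lower resistance R2' = R2·R_L/(R2+R_L) = 4.351 Ω.
Then V_out = V_CC · R2'/(R1 + R2') = 17.6 × 4.351/77.95 = 0.9823 mV.
(Unloaded it would be 1.62 mV; the load pulls it down.)

V_out ≈ 0.982 mV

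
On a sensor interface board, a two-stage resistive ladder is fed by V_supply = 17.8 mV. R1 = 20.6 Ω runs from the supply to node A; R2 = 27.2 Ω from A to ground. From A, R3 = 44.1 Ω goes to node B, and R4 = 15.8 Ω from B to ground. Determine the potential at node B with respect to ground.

Node A sees R2 in parallel with the series input of stage 2, R3 + R4 = 59.90 Ω.
R2 ‖ (R3+R4) = 18.71 Ω.
V_A = 17.8 × 18.71/(20.6 + 18.71) = 8.471 mV.
Then the unloaded second divider: V_B = V_A × R4/(R3+R4) = 8.471 × 0.2638 = 2.234 mV.

V_B ≈ 2.23 mV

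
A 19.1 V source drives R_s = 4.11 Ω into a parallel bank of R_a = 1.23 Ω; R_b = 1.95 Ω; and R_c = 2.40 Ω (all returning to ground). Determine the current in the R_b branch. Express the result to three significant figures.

Parallel bank: R_p = 1/(1/1.23 + 1/1.95 + 1/2.40) = 0.5739 Ω.
V_A by voltage divider: V_A = 19.1 × 0.5739/(4.11 + 0.5739) = 2.340 V.
I(R_b) = V_A / R_b = 2.340/1.95 = 1.200 A.

I ≈ 1.20 A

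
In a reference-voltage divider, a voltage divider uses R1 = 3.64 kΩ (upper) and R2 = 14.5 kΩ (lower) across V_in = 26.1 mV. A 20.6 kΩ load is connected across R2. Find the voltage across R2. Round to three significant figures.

First combine the lower leg with the load: R2 ‖ R_L = 8.510 kΩ.
Then V_out = V_in · R2'/(R1 + R2') = 26.1 × 8.510/12.15 = 18.28 mV.
(Unloaded it would be 20.9 mV; the load pulls it down.)

V_out ≈ 18.3 mV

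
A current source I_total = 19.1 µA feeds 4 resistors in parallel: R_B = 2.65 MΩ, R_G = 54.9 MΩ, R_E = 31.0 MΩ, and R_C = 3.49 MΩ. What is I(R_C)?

I ≈ 7.66 µA

ΣG = 1/2.65 + 1/54.9 + 1/31.0 + 1/3.49 = 0.7144.
Current divider: I(R_C) = I_total · G_k/ΣG = 19.1 × (0.2865/0.7144) = 19.1 × 0.4011 = 7.661 µA.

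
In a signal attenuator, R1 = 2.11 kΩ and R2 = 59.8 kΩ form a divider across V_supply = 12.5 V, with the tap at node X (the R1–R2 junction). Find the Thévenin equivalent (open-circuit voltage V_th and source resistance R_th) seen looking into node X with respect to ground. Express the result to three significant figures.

Open-circuit (no load on X): V_th = V_supply · R2/(R1 + R2) = 12.5 × 59.8/(2.110 + 59.8) = 12.07 V.
Zeroing V_supply shorts the top of R1 to ground, so R_th = R1 ‖ R2 = 2.038 kΩ.

V_th ≈ 12.1 V, R_th ≈ 2.04 kΩ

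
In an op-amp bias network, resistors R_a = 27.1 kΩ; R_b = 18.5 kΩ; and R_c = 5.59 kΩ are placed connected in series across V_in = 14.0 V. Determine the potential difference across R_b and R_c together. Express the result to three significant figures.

Total series resistance ΣR = 27.1 + 18.5 + 5.59 = 51.19 kΩ.
R_{R_b..R_c} = 18.5 + 5.59 = 24.09 kΩ.
By the voltage-divider rule, V = 14.0 × 24.09/51.19 = 6.588 V.

V ≈ 6.59 V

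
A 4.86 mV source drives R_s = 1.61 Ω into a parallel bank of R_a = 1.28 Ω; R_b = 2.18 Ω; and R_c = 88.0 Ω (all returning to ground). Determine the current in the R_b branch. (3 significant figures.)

Parallel bank: R_p = 1/(1/1.28 + 1/2.18 + 1/88.0) = 0.7992 Ω.
Node voltage V_A = V_supply · R_p/(R_s + R_p) = 4.86 × 0.3317 = 1.612 mV.
I(R_b) = V_A / R_b = 1.612/2.18 = 0.7395 mA.

I ≈ 0.740 mA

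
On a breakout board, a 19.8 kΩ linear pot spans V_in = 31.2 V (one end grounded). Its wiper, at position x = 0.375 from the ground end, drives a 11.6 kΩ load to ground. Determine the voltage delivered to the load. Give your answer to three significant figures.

V_out ≈ 8.36 V

Lower segment x·R_p = 7.425 kΩ; upper segment (1−x)·R_p = 12.38 kΩ.
Lower segment in parallel with the load: 7.425 ‖ 11.6 = 4.527 kΩ.
Then V_out = V_in · 4.527/(12.38 + 4.527) = 8.357 V.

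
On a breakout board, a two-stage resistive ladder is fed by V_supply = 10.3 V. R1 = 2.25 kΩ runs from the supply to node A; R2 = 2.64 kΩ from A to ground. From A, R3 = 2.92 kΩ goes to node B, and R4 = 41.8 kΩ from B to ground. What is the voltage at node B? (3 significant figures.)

Looking into the second stage from A: R3 + R4 = 44.72 kΩ appears in parallel with R2.
R2 ‖ (R3+R4) = 2.493 kΩ.
First divider: V_A = V_supply · 2.493/(2.25 + 2.493) = 5.414 V.
Then the unloaded second divider: V_B = V_A × R4/(R3+R4) = 5.414 × 0.9347 = 5.060 V.

V_B ≈ 5.06 V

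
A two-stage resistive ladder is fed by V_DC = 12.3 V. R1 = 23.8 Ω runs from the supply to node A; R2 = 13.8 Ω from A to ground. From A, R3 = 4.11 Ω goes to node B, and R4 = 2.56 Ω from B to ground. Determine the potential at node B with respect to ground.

Looking into the second stage from A: R3 + R4 = 6.670 Ω appears in parallel with R2.
Effective lower resistance at A: R2 ‖ 6.670 = 4.497 Ω.
So V_A = 12.3 × 0.1589 = 1.955 V.
Then the unloaded second divider: V_B = V_A × R4/(R3+R4) = 1.955 × 0.3838 = 0.7502 V.

V_B ≈ 0.750 V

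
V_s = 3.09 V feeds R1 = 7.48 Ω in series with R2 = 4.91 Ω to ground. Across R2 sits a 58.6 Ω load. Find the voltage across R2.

V_out ≈ 1.17 V

R2 ‖ R_L = (4.91 × 58.6)/(4.91 + 58.6) = 4.530 Ω.
Now apply the divider: V_out = 3.09 × 0.3772 = 1.166 V.
(Unloaded it would be 1.22 V; the load pulls it down.)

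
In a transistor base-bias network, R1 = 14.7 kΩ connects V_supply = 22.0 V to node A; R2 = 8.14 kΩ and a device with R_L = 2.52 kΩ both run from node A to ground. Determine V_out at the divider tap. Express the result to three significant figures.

V_out ≈ 2.55 V

R2 ‖ R_L = (8.14 × 2.52)/(8.14 + 2.52) = 1.924 kΩ.
Then V_out = V_supply · R2'/(R1 + R2') = 22.0 × 1.924/16.62 = 2.547 V.
(Unloaded it would be 7.84 V; the load pulls it down.)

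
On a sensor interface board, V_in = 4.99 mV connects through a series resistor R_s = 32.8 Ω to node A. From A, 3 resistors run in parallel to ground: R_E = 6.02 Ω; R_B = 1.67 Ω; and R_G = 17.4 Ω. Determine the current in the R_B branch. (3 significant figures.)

Combine the parallel branches: R_p = (1/6.02 + 1/1.67 + 1/17.4)⁻¹ = 1.216 Ω.
V_A by voltage divider: V_A = 4.99 × 1.216/(32.8 + 1.216) = 0.1784 mV.
Branch current I = V_A/R_B = 0.1784/1.67 = 0.1068 mA.

I ≈ 0.107 mA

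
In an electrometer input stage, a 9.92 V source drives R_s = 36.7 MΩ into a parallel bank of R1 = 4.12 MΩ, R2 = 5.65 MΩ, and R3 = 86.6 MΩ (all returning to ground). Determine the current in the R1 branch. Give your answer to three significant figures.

Equivalent of the parallel group: R_p = 2.319 MΩ.
Node voltage V_A = V_CC · R_p/(R_s + R_p) = 9.92 × 0.05943 = 0.5895 V.
Branch current I = V_A/R1 = 0.5895/4.12 = 0.1431 µA.

I ≈ 0.143 µA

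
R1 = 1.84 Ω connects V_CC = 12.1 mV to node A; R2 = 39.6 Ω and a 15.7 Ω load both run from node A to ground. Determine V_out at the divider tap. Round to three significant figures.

V_out ≈ 10.4 mV

First combine the lower leg with the load: R2 ‖ R_L = 11.24 Ω.
Then V_out = V_CC · R2'/(R1 + R2') = 12.1 × 11.24/13.08 = 10.40 mV.
(Unloaded it would be 11.6 mV; the load pulls it down.)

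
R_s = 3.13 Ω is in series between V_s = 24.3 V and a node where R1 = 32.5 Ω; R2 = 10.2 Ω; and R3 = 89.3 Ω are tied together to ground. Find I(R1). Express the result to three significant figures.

I ≈ 0.520 A

Combine the parallel branches: R_p = (1/32.5 + 1/10.2 + 1/89.3)⁻¹ = 7.143 Ω.
V_A by voltage divider: V_A = 24.3 × 7.143/(3.13 + 7.143) = 16.90 V.
I(R1) = V_A / R1 = 16.90/32.5 = 0.5199 A.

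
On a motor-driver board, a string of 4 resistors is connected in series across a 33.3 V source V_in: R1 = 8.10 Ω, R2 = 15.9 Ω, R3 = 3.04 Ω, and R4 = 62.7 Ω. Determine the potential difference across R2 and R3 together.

Total series resistance ΣR = 8.10 + 15.9 + 3.04 + 62.7 = 89.74 Ω.
R_{R2..R3} = 15.9 + 3.04 = 18.94 Ω.
V = V_in · R/ΣR = 33.3 × 0.2111 = 7.028 V.

V ≈ 7.03 V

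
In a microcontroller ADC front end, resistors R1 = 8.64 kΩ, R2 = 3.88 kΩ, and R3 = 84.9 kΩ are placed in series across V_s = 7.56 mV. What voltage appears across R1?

Total series resistance ΣR = 8.64 + 3.88 + 84.9 = 97.42 kΩ.
By the voltage-divider rule, V = 7.56 × 8.640/97.42 = 0.6705 mV.

V ≈ 0.670 mV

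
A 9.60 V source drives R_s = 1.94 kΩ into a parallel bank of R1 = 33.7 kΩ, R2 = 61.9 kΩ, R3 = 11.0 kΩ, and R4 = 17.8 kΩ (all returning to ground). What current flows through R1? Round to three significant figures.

I ≈ 0.207 mA

Parallel bank: R_p = 1/(1/33.7 + 1/61.9 + 1/11.0 + 1/17.8) = 5.184 kΩ.
V_A = 9.60 × 5.184/7.124 = 6.986 V.
Branch current I = V_A/R1 = 6.986/33.7 = 0.2073 mA.
(Equivalently: I_total = 1.348 mA, then current-divider fraction G_k/ΣG = 0.1538.)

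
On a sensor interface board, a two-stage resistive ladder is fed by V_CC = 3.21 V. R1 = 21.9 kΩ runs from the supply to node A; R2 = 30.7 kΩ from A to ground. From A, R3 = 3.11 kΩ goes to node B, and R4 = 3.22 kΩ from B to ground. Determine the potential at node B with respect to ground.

Looking into the second stage from A: R3 + R4 = 6.330 kΩ appears in parallel with R2.
Effective lower resistance at A: R2 ‖ 6.330 = 5.248 kΩ.
So V_A = 3.21 × 0.1933 = 0.6205 V.
Then the unloaded second divider: V_B = V_A × R4/(R3+R4) = 0.6205 × 0.5087 = 0.3157 V.

V_B ≈ 0.316 V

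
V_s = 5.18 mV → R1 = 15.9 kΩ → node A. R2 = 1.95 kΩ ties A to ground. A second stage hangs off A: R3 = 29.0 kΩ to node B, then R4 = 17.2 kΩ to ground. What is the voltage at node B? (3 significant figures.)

Node A sees R2 in parallel with the series input of stage 2, R3 + R4 = 46.20 kΩ.
R2 ‖ (R3+R4) = 1.871 kΩ.
So V_A = 5.18 × 0.1053 = 0.5454 mV.
V_B = V_A × 0.3723 = 0.2030 mV.

V_B ≈ 0.203 mV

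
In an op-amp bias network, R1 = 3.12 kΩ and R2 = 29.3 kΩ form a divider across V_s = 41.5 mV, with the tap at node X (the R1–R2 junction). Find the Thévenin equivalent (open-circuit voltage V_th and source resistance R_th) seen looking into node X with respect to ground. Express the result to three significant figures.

V_th ≈ 37.5 mV, R_th ≈ 2.82 kΩ

V_th is the unloaded tap voltage: V_s · R2/(R1+R2) = 41.5 × 0.9038 = 37.51 mV.
Looking into X with the source shorted: R_th = R1·R2/(R1+R2) = 3.120 × 29.3/32.42 = 2.820 kΩ.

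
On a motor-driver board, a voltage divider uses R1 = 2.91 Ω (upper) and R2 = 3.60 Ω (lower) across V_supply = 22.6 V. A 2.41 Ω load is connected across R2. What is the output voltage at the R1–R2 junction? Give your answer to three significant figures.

V_out ≈ 7.49 V

First combine the lower leg with the load: R2 ‖ R_L = 1.444 Ω.
Now apply the divider: V_out = 22.6 × 0.3316 = 7.494 V.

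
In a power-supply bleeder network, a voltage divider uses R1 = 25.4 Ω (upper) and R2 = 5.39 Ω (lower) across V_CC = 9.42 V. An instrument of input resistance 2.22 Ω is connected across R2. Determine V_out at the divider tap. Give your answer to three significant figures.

V_out ≈ 0.549 V

R2 ‖ R_L = (5.39 × 2.22)/(5.39 + 2.22) = 1.572 Ω.
Now apply the divider: V_out = 9.42 × 0.05830 = 0.5491 V.
(Unloaded it would be 1.65 V; the load pulls it down.)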